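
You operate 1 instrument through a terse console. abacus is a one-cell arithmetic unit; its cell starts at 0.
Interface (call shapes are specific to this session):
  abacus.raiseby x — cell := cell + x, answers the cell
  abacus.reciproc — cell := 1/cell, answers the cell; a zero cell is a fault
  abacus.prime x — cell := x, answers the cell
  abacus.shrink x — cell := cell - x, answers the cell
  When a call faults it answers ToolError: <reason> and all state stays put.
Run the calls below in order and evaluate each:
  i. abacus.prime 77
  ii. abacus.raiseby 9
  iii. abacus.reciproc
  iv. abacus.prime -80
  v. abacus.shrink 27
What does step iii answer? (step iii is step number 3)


Answer: 1/86

Derivation:
Next I call abacus.prime(x: 77), — result: 77.
I use abacus.raiseby(x: 9), giving 86.
Using abacus.reciproc(), and get 1/86.
I call abacus.prime(x: -80), and get -80.
I run abacus.shrink(x: 27): -107.


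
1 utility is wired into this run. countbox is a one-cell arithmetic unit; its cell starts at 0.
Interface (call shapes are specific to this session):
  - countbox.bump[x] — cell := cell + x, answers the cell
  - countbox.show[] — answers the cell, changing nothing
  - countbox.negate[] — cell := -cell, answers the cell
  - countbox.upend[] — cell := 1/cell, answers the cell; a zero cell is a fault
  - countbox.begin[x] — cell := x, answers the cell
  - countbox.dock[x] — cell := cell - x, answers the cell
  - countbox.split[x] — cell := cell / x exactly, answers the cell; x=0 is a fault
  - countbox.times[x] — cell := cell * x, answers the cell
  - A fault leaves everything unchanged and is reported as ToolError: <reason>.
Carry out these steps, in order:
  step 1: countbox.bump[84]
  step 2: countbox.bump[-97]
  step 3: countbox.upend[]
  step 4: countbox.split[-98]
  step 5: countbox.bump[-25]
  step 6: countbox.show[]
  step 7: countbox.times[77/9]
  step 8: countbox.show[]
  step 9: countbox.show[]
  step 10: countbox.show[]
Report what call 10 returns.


Answer: -350339/1638

Derivation:
[in] countbox.bump 84
[out] 84
[in] countbox.bump -97
[out] -13
[in] countbox.upend
[out] -1/13
[in] countbox.split -98
[out] 1/1274
[in] countbox.bump -25
[out] -31849/1274
[in] countbox.show
[out] -31849/1274
[in] countbox.times 77/9
[out] -350339/1638
[in] countbox.show
[out] -350339/1638
[in] countbox.show
[out] -350339/1638
[in] countbox.show
[out] -350339/1638


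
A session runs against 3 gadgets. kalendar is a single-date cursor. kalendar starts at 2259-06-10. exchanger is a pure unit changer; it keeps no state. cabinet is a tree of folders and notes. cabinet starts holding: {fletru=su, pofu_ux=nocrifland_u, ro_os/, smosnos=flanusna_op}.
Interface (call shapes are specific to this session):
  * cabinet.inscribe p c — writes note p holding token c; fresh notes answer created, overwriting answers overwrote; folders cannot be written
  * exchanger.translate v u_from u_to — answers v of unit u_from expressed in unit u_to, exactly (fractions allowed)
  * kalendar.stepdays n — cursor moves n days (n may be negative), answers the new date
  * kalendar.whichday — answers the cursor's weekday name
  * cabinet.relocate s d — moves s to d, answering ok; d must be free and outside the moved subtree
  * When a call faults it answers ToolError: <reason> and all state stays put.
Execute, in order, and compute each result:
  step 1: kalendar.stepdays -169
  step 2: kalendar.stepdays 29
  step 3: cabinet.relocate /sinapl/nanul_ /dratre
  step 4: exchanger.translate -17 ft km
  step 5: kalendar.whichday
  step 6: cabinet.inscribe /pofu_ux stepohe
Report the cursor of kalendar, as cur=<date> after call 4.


Answer: cur=2259-01-21

Derivation:
·→ kalendar.stepdays(n→-169)
·← 2258-12-23
·→ kalendar.stepdays(n→29)
·← 2259-01-21
·→ cabinet.relocate(s→/sinapl/nanul_, d→/dratre)
·← ToolError: not found
·→ exchanger.translate(v→-17, u_from→ft, u_to→km)
·← -6477/1250000
·→ kalendar.whichday()
·← Friday
·→ cabinet.inscribe(p→/pofu_ux, c→stepohe)
·← overwrote


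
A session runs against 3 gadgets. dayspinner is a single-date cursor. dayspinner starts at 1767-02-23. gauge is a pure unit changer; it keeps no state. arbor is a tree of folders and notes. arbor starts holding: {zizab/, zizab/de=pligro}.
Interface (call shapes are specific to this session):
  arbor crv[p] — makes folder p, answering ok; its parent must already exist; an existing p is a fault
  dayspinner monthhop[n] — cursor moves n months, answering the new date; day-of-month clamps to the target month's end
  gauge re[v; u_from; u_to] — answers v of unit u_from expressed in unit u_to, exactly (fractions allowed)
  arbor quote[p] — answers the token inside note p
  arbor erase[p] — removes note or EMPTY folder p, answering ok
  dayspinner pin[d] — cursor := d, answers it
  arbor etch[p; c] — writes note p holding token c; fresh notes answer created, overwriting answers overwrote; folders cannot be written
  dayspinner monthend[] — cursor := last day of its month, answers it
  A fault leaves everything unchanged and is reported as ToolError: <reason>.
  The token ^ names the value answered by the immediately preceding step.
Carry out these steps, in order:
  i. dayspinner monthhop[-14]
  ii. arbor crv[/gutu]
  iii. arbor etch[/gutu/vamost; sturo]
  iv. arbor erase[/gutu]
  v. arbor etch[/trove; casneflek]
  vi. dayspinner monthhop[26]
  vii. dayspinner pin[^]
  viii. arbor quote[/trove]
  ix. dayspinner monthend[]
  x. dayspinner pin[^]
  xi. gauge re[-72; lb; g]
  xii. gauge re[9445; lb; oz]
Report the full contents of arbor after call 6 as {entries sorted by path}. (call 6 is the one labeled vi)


Answer: {gutu/, gutu/vamost=sturo, trove=casneflek, zizab/, zizab/de=pligro}

Derivation:
// 1. dayspinner monthhop(n=-14) : 1765-12-23
// 2. arbor crv(p=/gutu) : ok
// 3. arbor etch(p=/gutu/vamost, c=sturo) : created
// 4. arbor erase(p=/gutu) : ToolError: not empty
// 5. arbor etch(p=/trove, c=casneflek) : created
// 6. dayspinner monthhop(n=26) : 1768-02-23
// 7. dayspinner pin(d=^) : 1768-02-23
// 8. arbor quote(p=/trove) : casneflek
// 9. dayspinner monthend() : 1768-02-29
// 10. dayspinner pin(d=^) : 1768-02-29
// 11. gauge re(v=-72, u_from=lb, u_to=g) : -408233133/12500
// 12. gauge re(v=9445, u_from=lb, u_to=oz) : 151120


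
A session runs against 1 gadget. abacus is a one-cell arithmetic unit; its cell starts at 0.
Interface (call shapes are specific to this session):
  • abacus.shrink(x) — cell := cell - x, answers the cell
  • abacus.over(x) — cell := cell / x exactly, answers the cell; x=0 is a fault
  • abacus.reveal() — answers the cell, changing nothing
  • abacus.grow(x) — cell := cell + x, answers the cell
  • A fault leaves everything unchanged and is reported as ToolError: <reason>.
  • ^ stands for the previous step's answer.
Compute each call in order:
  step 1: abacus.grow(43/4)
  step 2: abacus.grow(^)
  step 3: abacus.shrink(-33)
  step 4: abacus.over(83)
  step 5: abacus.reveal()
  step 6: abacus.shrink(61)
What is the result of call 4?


// grow(x→43/4) => 43/4
// grow(x→^) => 43/2
// shrink(x→-33) => 109/2
// over(x→83) => 109/166
// reveal() => 109/166
// shrink(x→61) => -10017/166

Answer: 109/166


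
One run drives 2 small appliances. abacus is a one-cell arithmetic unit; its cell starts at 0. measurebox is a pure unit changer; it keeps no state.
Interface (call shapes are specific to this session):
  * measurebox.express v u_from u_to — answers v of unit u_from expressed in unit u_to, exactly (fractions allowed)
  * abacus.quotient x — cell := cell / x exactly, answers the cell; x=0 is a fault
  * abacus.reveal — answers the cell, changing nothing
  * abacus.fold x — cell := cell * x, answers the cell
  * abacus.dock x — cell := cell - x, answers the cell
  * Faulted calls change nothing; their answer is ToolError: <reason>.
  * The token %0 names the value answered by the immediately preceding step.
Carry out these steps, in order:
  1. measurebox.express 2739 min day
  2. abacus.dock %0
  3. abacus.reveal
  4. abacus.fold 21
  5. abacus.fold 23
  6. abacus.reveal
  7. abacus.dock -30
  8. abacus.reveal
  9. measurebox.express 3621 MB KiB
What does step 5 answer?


// measurebox.express(v='2739', u_from='min', u_to='day') => 913/480
// abacus.dock(x='%0') => -913/480
// abacus.reveal() => -913/480
// abacus.fold(x='21') => -6391/160
// abacus.fold(x='23') => -146993/160
// abacus.reveal() => -146993/160
// abacus.dock(x='-30') => -142193/160
// abacus.reveal() => -142193/160
// measurebox.express(v='3621', u_from='MB', u_to='KiB') => 56578125/16

Answer: -146993/160


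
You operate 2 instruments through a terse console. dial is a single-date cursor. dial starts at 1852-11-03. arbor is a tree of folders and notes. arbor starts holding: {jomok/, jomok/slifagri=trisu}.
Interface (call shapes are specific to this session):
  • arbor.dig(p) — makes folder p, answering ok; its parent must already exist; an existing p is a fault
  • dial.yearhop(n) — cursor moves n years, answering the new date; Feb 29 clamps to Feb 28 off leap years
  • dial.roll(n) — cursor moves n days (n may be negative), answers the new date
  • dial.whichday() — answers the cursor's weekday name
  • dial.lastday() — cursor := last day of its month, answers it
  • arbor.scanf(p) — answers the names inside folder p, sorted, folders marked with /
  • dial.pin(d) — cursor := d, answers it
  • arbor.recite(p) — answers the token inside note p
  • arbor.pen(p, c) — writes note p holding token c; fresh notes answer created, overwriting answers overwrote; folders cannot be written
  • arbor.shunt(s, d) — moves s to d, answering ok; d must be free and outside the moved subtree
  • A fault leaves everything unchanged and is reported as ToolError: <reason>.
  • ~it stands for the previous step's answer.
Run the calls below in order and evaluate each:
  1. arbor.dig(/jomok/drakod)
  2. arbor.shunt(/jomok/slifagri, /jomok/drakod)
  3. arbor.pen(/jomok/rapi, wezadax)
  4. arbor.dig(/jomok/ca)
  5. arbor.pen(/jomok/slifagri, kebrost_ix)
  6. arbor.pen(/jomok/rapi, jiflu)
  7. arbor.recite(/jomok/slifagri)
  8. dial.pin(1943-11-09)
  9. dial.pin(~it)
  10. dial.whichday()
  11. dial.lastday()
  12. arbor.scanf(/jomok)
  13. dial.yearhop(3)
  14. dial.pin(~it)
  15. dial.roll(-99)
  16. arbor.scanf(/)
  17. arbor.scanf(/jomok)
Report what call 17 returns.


[in] arbor.dig p→/jomok/drakod
:: ok
[in] arbor.shunt s→/jomok/slifagri d→/jomok/drakod
:: ToolError: exists
[in] arbor.pen p→/jomok/rapi c→wezadax
:: created
[in] arbor.dig p→/jomok/ca
:: ok
[in] arbor.pen p→/jomok/slifagri c→kebrost_ix
:: overwrote
[in] arbor.pen p→/jomok/rapi c→jiflu
:: overwrote
[in] arbor.recite p→/jomok/slifagri
:: kebrost_ix
[in] dial.pin d→1943-11-09
:: 1943-11-09
[in] dial.pin d→~it
:: 1943-11-09
[in] dial.whichday
:: Tuesday
[in] dial.lastday
:: 1943-11-30
[in] arbor.scanf p→/jomok
:: [ca/, drakod/, rapi, slifagri]
[in] dial.yearhop n→3
:: 1946-11-30
[in] dial.pin d→~it
:: 1946-11-30
[in] dial.roll n→-99
:: 1946-08-23
[in] arbor.scanf p→/
:: [jomok/]
[in] arbor.scanf p→/jomok
:: [ca/, drakod/, rapi, slifagri]

Answer: [ca/, drakod/, rapi, slifagri]


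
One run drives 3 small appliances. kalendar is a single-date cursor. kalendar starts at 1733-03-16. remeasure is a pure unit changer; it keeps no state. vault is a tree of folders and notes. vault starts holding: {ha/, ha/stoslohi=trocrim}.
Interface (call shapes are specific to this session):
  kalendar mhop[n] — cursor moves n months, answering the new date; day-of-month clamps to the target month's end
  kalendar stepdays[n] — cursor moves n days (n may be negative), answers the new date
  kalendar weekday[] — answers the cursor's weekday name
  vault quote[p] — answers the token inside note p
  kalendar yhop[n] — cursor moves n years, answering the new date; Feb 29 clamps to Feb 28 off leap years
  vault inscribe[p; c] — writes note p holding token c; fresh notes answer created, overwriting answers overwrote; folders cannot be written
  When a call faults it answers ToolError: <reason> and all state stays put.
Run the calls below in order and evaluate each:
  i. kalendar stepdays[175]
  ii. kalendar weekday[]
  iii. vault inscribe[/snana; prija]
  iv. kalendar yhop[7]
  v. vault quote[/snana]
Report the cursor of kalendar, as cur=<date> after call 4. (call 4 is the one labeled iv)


;; kalendar stepdays(n=175) -> 1733-09-07
;; kalendar weekday() -> Monday
;; vault inscribe(p=/snana, c=prija) -> created
;; kalendar yhop(n=7) -> 1740-09-07
;; vault quote(p=/snana) -> prija

Answer: cur=1740-09-07


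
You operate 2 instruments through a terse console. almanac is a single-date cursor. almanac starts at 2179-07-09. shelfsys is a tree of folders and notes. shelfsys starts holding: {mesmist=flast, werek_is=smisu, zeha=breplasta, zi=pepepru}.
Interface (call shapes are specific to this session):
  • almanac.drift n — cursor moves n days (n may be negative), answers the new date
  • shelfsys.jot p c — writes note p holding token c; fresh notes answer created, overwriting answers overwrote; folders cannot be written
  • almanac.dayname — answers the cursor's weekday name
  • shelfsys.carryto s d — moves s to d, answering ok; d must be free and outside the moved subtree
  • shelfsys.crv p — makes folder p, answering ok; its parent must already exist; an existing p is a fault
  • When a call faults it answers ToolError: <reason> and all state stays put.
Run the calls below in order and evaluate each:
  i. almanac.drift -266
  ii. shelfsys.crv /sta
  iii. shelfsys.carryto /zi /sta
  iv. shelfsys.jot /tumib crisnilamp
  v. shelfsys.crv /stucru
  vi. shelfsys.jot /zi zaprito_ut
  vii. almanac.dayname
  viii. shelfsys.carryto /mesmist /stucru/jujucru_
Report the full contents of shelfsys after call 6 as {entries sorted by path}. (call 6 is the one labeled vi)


Answer: {mesmist=flast, sta/, stucru/, tumib=crisnilamp, werek_is=smisu, zeha=breplasta, zi=zaprito_ut}

Derivation:
! almanac.drift(n='-266') => 2178-10-16
! shelfsys.crv(p='/sta') => ok
! shelfsys.carryto(s='/zi', d='/sta') => ToolError: exists
! shelfsys.jot(p='/tumib', c='crisnilamp') => created
! shelfsys.crv(p='/stucru') => ok
! shelfsys.jot(p='/zi', c='zaprito_ut') => overwrote
! almanac.dayname() => Friday
! shelfsys.carryto(s='/mesmist', d='/stucru/jujucru_') => ok


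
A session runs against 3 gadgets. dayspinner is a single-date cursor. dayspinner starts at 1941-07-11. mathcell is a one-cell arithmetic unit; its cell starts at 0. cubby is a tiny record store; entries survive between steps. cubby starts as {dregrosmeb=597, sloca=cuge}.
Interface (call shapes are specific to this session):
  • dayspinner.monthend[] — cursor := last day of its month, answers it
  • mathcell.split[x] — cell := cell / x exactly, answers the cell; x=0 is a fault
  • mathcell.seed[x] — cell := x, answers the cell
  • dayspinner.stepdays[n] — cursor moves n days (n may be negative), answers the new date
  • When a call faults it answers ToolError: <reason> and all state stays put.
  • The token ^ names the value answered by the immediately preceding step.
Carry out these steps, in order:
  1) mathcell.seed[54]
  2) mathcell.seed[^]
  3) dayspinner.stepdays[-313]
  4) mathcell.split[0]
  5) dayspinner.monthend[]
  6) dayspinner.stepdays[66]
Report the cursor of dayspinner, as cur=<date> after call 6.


~$ seed x=54
:: 54
~$ seed x=^
:: 54
~$ stepdays n=-313
:: 1940-09-01
~$ split x=0
:: ToolError: division by zero
~$ monthend
:: 1940-09-30
~$ stepdays n=66
:: 1940-12-05

Answer: cur=1940-12-05


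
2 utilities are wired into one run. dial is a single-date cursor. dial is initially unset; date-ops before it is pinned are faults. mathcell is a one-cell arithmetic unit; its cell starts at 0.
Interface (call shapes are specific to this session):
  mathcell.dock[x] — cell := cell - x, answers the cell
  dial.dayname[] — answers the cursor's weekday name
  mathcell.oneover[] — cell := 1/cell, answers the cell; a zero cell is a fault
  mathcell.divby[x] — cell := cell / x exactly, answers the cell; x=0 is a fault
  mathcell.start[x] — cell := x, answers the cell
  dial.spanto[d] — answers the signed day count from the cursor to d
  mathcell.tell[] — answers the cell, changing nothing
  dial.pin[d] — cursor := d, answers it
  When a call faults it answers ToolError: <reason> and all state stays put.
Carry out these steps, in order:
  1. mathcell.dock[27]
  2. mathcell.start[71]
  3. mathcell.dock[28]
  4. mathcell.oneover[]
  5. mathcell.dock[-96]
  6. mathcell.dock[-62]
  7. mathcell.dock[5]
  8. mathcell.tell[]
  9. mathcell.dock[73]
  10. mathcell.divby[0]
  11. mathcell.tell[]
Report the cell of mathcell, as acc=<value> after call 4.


% mathcell.dock x: 27
[out] -27
% mathcell.start x: 71
[out] 71
% mathcell.dock x: 28
[out] 43
% mathcell.oneover
[out] 1/43
% mathcell.dock x: -96
[out] 4129/43
% mathcell.dock x: -62
[out] 6795/43
% mathcell.dock x: 5
[out] 6580/43
% mathcell.tell
[out] 6580/43
% mathcell.dock x: 73
[out] 3441/43
% mathcell.divby x: 0
[out] ToolError: division by zero
% mathcell.tell
[out] 3441/43

Answer: acc=1/43


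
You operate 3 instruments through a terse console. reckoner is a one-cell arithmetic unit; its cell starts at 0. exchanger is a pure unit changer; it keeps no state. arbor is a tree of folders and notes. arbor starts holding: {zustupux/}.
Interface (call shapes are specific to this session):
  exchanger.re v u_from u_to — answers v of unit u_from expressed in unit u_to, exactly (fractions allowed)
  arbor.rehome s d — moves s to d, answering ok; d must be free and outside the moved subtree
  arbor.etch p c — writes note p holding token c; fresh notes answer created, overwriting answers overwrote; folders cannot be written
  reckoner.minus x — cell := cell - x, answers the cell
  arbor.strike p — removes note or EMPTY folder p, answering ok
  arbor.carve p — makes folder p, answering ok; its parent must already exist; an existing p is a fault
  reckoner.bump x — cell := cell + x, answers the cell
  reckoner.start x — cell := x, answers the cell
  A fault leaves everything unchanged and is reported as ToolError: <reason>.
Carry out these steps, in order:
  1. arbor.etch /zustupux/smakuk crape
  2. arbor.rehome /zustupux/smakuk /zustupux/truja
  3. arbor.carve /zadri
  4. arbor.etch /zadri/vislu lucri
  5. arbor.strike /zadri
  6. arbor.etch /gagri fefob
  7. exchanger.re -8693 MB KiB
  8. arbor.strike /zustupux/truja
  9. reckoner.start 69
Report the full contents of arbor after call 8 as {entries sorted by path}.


I run arbor.etch on /zustupux/smakuk, crape, and see created.
Calling arbor.rehome on /zustupux/smakuk, /zustupux/truja, which returns ok.
I try arbor.carve on /zadri, giving ok.
I run arbor.etch on /zadri/vislu, lucri, yielding created.
I use arbor.strike on /zadri, and observe ToolError: not empty.
Calling arbor.etch on /gagri, fefob, and see created.
Using exchanger.re on -8693, MB, KiB, → -135828125/16.
I try arbor.strike on /zustupux/truja, which returns ok.
Calling reckoner.start on 69, → 69.

Answer: {gagri=fefob, zadri/, zadri/vislu=lucri, zustupux/}


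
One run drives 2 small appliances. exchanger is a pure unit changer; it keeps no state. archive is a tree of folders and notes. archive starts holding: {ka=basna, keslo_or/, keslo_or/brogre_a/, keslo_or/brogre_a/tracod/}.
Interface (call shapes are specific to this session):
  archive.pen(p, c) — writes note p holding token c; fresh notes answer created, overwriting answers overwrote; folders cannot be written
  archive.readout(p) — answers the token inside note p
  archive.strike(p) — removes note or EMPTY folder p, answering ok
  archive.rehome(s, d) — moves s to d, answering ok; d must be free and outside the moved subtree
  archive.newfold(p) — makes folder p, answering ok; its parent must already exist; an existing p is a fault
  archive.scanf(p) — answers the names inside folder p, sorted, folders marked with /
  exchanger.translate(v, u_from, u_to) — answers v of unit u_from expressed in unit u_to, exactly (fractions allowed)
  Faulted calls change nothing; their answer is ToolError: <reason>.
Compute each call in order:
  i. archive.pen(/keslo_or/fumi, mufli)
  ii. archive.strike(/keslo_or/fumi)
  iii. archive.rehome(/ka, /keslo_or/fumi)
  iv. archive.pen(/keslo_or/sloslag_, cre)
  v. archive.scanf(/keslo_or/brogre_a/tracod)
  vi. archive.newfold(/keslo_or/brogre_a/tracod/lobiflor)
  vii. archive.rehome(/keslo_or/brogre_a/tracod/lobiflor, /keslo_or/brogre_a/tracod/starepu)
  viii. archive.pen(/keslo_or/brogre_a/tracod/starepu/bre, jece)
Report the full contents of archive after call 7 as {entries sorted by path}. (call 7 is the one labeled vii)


Answer: {keslo_or/, keslo_or/brogre_a/, keslo_or/brogre_a/tracod/, keslo_or/brogre_a/tracod/starepu/, keslo_or/fumi=basna, keslo_or/sloslag_=cre}

Derivation:
>>> archive.pen p='/keslo_or/fumi' c='mufli'
:: created
>>> archive.strike p='/keslo_or/fumi'
:: ok
>>> archive.rehome s='/ka' d='/keslo_or/fumi'
:: ok
>>> archive.pen p='/keslo_or/sloslag_' c='cre'
:: created
>>> archive.scanf p='/keslo_or/brogre_a/tracod'
:: []
>>> archive.newfold p='/keslo_or/brogre_a/tracod/lobiflor'
:: ok
>>> archive.rehome s='/keslo_or/brogre_a/tracod/lobiflor' d='/keslo_or/brogre_a/tracod/starepu'
:: ok
>>> archive.pen p='/keslo_or/brogre_a/tracod/starepu/bre' c='jece'
:: created


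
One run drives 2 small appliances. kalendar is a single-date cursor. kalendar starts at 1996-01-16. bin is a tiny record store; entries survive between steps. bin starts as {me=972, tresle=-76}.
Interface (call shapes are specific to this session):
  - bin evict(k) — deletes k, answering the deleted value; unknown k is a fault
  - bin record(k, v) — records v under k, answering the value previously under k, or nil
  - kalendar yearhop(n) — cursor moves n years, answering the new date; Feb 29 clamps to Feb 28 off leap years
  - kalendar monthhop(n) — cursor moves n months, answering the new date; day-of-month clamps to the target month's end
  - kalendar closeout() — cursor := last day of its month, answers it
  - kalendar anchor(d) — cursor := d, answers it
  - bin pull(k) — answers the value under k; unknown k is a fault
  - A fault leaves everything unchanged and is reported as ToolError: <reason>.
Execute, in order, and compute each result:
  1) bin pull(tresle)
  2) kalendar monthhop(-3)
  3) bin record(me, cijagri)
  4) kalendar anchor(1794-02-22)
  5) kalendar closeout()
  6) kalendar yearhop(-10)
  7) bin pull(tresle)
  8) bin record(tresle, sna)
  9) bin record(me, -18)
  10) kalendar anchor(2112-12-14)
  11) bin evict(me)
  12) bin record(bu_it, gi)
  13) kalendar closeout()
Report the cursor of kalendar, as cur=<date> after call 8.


I run bin pull with tresle, yielding -76.
Next I call kalendar monthhop with -3, and get 1995-10-16.
I invoke bin record with me, cijagri, and see 972.
I try kalendar anchor with 1794-02-22, → 1794-02-22.
Then kalendar closeout(), yielding 1794-02-28.
I call kalendar yearhop with -10, which returns 1784-02-28.
I run bin pull with tresle, and get -76.
Then bin record with tresle, sna, and observe -76.
I run bin record with me, -18, giving cijagri.
I call kalendar anchor with 2112-12-14, yielding 2112-12-14.
Then bin evict with me, giving -18.
Next I call bin record with bu_it, gi, yielding nil.
Invoking kalendar closeout(), and observe 2112-12-31.

Answer: cur=1784-02-28


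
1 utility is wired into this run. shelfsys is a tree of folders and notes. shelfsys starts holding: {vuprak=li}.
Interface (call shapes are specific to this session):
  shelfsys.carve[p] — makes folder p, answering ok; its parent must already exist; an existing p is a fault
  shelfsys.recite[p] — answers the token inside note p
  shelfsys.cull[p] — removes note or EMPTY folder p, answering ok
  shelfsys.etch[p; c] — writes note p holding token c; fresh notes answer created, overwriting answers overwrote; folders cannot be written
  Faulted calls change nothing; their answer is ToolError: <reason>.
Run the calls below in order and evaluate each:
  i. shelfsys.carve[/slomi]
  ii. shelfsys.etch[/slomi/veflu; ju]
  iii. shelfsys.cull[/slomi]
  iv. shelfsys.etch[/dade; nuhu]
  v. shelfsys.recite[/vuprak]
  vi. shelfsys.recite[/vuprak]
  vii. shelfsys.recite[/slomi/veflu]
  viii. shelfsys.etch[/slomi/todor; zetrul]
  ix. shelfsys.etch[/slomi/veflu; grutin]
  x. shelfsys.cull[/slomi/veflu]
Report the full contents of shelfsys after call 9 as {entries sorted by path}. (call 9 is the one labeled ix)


>>> shelfsys.carve p: /slomi
[out] ok
>>> shelfsys.etch p: /slomi/veflu c: ju
[out] created
>>> shelfsys.cull p: /slomi
[out] ToolError: not empty
>>> shelfsys.etch p: /dade c: nuhu
[out] created
>>> shelfsys.recite p: /vuprak
[out] li
>>> shelfsys.recite p: /vuprak
[out] li
>>> shelfsys.recite p: /slomi/veflu
[out] ju
>>> shelfsys.etch p: /slomi/todor c: zetrul
[out] created
>>> shelfsys.etch p: /slomi/veflu c: grutin
[out] overwrote
>>> shelfsys.cull p: /slomi/veflu
[out] ok

Answer: {dade=nuhu, slomi/, slomi/todor=zetrul, slomi/veflu=grutin, vuprak=li}


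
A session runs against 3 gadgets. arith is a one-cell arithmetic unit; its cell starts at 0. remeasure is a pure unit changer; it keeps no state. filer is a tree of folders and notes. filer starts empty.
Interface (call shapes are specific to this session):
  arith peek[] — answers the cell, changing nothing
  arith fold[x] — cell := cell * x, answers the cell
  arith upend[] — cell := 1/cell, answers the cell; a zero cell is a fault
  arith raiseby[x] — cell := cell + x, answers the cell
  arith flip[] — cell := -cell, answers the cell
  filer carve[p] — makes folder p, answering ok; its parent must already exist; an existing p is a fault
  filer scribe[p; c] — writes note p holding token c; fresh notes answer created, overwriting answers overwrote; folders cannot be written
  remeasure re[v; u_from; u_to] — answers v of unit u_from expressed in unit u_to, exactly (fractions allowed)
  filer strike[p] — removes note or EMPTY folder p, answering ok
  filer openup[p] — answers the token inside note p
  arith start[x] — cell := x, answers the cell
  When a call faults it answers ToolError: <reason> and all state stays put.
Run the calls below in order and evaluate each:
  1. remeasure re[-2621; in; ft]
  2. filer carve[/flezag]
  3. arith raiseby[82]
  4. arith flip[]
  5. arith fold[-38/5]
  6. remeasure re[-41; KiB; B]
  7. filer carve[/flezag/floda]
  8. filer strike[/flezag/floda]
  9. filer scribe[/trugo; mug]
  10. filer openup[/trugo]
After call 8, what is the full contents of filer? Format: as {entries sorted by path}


$ remeasure re v: -2621 u_from: in u_to: ft
[out] -2621/12
$ filer carve p: /flezag
[out] ok
$ arith raiseby x: 82
[out] 82
$ arith flip
[out] -82
$ arith fold x: -38/5
[out] 3116/5
$ remeasure re v: -41 u_from: KiB u_to: B
[out] -41984
$ filer carve p: /flezag/floda
[out] ok
$ filer strike p: /flezag/floda
[out] ok
$ filer scribe p: /trugo c: mug
[out] created
$ filer openup p: /trugo
[out] mug

Answer: {flezag/}


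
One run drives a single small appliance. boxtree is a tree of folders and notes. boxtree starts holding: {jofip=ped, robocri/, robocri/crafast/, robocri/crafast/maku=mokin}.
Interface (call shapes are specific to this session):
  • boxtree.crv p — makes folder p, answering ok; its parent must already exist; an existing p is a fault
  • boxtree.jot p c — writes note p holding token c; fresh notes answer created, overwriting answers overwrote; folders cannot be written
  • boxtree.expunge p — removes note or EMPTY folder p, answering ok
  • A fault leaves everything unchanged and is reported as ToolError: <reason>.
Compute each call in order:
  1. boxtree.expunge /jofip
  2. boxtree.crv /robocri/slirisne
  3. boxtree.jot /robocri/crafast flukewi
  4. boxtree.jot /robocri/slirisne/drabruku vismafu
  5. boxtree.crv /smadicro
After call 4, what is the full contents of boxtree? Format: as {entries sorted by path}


# boxtree.expunge(p=/jofip) == ok
# boxtree.crv(p=/robocri/slirisne) == ok
# boxtree.jot(p=/robocri/crafast, c=flukewi) == ToolError: is a directory
# boxtree.jot(p=/robocri/slirisne/drabruku, c=vismafu) == created
# boxtree.crv(p=/smadicro) == ok

Answer: {robocri/, robocri/crafast/, robocri/crafast/maku=mokin, robocri/slirisne/, robocri/slirisne/drabruku=vismafu}


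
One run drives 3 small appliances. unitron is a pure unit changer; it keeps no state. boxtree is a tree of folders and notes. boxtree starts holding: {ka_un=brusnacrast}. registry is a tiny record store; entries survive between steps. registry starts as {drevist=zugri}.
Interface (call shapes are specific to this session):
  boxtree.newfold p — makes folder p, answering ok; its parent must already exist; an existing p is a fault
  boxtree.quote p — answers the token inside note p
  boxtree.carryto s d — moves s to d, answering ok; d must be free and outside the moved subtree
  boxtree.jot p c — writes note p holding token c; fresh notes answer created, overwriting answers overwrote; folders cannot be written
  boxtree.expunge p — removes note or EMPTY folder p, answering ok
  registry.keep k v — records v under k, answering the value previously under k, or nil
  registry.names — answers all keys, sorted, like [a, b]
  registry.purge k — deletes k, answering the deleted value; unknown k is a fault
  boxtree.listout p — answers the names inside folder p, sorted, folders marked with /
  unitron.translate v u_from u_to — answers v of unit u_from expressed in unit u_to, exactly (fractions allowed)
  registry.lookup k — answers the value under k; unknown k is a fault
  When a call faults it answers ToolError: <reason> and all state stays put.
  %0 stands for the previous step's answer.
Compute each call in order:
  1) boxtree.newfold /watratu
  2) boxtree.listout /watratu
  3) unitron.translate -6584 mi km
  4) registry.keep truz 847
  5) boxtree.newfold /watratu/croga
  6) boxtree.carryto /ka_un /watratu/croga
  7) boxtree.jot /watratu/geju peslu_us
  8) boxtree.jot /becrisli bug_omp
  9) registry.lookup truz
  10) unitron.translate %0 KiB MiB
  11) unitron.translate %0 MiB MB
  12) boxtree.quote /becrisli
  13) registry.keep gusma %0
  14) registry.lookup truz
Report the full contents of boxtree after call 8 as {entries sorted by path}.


>> boxtree.newfold(p=/watratu)
<< ok
>> boxtree.listout(p=/watratu)
<< []
>> unitron.translate(v=-6584, u_from=mi, u_to=km)
<< -165561264/15625
>> registry.keep(k=truz, v=847)
<< nil
>> boxtree.newfold(p=/watratu/croga)
<< ok
>> boxtree.carryto(s=/ka_un, d=/watratu/croga)
<< ToolError: exists
>> boxtree.jot(p=/watratu/geju, c=peslu_us)
<< created
>> boxtree.jot(p=/becrisli, c=bug_omp)
<< created
>> registry.lookup(k=truz)
<< 847
>> unitron.translate(v=%0, u_from=KiB, u_to=MiB)
<< 847/1024
>> unitron.translate(v=%0, u_from=MiB, u_to=MB)
<< 13552/15625
>> boxtree.quote(p=/becrisli)
<< bug_omp
>> registry.keep(k=gusma, v=%0)
<< nil
>> registry.lookup(k=truz)
<< 847

Answer: {becrisli=bug_omp, ka_un=brusnacrast, watratu/, watratu/croga/, watratu/geju=peslu_us}


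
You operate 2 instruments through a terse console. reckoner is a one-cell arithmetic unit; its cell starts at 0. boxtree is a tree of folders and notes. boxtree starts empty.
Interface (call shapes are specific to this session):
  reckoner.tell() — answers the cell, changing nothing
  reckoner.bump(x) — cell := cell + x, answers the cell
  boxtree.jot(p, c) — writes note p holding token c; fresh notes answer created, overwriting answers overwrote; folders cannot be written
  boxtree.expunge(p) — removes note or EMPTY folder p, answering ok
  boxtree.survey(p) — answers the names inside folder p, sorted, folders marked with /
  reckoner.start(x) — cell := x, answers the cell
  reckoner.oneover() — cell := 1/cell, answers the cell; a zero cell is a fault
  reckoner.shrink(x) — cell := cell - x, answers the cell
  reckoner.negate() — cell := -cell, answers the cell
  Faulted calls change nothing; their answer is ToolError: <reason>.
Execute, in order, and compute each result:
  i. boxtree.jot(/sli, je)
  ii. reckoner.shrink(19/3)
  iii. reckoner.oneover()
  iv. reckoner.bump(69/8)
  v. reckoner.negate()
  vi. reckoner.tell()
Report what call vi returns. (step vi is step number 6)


Answer: -1287/152

Derivation:
-> boxtree.jot(p: /sli, c: je)
<- created
-> reckoner.shrink(x: 19/3)
<- -19/3
-> reckoner.oneover()
<- -3/19
-> reckoner.bump(x: 69/8)
<- 1287/152
-> reckoner.negate()
<- -1287/152
-> reckoner.tell()
<- -1287/152


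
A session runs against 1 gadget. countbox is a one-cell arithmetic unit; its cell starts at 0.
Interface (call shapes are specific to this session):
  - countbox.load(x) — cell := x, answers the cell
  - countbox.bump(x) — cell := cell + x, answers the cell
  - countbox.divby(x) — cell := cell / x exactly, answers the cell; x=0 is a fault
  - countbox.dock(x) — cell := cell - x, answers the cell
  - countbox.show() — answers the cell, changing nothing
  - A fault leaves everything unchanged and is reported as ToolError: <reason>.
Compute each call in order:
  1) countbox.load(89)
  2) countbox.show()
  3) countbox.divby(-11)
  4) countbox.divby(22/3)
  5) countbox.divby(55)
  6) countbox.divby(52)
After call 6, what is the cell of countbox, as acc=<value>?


Answer: acc=-267/692120

Derivation:
! load(89) == 89
! show() == 89
! divby(-11) == -89/11
! divby(22/3) == -267/242
! divby(55) == -267/13310
! divby(52) == -267/692120


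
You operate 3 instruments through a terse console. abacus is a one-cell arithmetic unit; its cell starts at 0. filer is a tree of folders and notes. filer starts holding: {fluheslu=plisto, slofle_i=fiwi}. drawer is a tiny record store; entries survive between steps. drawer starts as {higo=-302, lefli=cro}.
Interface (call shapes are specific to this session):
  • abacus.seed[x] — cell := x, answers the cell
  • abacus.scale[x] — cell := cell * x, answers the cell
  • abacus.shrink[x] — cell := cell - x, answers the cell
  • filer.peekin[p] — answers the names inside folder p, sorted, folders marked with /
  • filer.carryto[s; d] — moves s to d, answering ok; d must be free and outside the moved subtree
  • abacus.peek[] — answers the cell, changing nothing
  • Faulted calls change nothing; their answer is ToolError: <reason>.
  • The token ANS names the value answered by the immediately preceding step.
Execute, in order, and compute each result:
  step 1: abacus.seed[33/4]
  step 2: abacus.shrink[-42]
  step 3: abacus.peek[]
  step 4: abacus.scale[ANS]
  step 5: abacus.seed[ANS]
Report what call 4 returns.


CALL seed[x='33/4']
RET  33/4
CALL shrink[x='-42']
RET  201/4
CALL peek[]
RET  201/4
CALL scale[x='ANS']
RET  40401/16
CALL seed[x='ANS']
RET  40401/16

Answer: 40401/16


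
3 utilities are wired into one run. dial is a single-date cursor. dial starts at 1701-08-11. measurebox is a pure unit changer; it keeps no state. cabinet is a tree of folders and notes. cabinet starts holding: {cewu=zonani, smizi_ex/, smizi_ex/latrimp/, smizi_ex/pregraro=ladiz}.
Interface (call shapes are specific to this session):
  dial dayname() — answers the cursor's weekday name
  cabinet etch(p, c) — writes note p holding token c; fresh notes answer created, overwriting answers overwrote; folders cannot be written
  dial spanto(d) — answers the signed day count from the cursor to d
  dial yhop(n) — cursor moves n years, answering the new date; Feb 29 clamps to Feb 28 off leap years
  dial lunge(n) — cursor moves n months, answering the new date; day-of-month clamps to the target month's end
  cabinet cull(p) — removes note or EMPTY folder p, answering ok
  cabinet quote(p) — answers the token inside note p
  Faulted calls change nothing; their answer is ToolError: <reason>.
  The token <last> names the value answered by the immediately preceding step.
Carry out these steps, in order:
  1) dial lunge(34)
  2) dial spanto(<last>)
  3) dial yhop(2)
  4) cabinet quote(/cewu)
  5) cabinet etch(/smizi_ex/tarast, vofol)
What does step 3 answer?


I call dial lunge passing n='34', and see 1704-06-11.
I invoke dial spanto passing d='<last>': 0.
I call dial yhop passing n='2', which returns 1706-06-11.
Next I call cabinet quote passing p='/cewu', which returns zonani.
Then cabinet etch passing p='/smizi_ex/tarast', c='vofol', and observe created.

Answer: 1706-06-11


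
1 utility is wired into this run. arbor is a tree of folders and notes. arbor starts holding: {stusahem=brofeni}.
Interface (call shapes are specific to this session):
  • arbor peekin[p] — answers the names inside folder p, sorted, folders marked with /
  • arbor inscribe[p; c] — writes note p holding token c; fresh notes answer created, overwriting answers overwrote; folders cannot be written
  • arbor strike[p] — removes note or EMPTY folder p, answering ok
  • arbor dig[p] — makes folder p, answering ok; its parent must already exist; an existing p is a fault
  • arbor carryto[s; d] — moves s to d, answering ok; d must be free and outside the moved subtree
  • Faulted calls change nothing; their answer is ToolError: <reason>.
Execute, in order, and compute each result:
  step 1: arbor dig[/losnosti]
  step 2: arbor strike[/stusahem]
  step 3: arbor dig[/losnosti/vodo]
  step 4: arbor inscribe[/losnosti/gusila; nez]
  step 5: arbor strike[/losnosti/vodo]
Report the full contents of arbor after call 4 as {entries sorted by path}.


Answer: {losnosti/, losnosti/gusila=nez, losnosti/vodo/}

Derivation:
Step: arbor dig[/losnosti]
Result: ok
Step: arbor strike[/stusahem]
Result: ok
Step: arbor dig[/losnosti/vodo]
Result: ok
Step: arbor inscribe[/losnosti/gusila; nez]
Result: created
Step: arbor strike[/losnosti/vodo]
Result: ok


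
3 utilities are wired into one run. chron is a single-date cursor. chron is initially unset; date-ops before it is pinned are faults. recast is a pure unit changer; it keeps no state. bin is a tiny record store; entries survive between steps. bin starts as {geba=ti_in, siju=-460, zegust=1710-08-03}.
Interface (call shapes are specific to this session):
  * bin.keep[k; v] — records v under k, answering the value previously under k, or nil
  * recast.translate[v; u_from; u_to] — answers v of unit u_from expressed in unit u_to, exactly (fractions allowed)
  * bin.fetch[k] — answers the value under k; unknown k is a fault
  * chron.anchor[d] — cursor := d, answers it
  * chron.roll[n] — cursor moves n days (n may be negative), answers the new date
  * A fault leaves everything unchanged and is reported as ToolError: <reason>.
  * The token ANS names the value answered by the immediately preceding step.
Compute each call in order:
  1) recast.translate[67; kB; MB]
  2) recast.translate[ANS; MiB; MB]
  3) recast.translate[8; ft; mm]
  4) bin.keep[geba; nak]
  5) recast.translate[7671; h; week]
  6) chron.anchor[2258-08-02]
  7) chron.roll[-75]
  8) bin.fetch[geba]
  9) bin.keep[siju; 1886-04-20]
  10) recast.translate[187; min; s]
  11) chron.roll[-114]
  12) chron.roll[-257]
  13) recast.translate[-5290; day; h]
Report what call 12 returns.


;; 1. translate(v: 67, u_from: kB, u_to: MB) == 67/1000
;; 2. translate(v: ANS, u_from: MiB, u_to: MB) == 137216/1953125
;; 3. translate(v: 8, u_from: ft, u_to: mm) == 12192/5
;; 4. keep(k: geba, v: nak) == ti_in
;; 5. translate(v: 7671, u_from: h, u_to: week) == 2557/56
;; 6. anchor(d: 2258-08-02) == 2258-08-02
;; 7. roll(n: -75) == 2258-05-19
;; 8. fetch(k: geba) == nak
;; 9. keep(k: siju, v: 1886-04-20) == -460
;; 10. translate(v: 187, u_from: min, u_to: s) == 11220
;; 11. roll(n: -114) == 2258-01-25
;; 12. roll(n: -257) == 2257-05-13
;; 13. translate(v: -5290, u_from: day, u_to: h) == -126960

Answer: 2257-05-13


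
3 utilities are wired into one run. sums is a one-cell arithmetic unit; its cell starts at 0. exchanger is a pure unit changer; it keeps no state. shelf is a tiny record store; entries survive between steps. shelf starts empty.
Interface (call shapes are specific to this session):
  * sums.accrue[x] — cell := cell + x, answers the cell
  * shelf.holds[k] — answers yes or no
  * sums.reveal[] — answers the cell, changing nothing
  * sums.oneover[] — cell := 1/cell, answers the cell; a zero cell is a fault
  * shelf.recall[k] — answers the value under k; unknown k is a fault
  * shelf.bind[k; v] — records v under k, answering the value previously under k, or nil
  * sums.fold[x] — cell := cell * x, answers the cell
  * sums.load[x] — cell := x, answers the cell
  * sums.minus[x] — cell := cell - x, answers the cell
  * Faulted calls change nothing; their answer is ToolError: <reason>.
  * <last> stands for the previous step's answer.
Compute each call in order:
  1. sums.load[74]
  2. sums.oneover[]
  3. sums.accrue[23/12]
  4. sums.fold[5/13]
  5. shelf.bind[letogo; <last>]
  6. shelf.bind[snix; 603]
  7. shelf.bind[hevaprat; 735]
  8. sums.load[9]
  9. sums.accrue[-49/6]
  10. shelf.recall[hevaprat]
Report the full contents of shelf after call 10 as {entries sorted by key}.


> sums.load x='74'
[out] 74
> sums.oneover
[out] 1/74
> sums.accrue x='23/12'
[out] 857/444
> sums.fold x='5/13'
[out] 4285/5772
> shelf.bind k='letogo' v='<last>'
[out] nil
> shelf.bind k='snix' v='603'
[out] nil
> shelf.bind k='hevaprat' v='735'
[out] nil
> sums.load x='9'
[out] 9
> sums.accrue x='-49/6'
[out] 5/6
> shelf.recall k='hevaprat'
[out] 735

Answer: {hevaprat=735, letogo=4285/5772, snix=603}
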